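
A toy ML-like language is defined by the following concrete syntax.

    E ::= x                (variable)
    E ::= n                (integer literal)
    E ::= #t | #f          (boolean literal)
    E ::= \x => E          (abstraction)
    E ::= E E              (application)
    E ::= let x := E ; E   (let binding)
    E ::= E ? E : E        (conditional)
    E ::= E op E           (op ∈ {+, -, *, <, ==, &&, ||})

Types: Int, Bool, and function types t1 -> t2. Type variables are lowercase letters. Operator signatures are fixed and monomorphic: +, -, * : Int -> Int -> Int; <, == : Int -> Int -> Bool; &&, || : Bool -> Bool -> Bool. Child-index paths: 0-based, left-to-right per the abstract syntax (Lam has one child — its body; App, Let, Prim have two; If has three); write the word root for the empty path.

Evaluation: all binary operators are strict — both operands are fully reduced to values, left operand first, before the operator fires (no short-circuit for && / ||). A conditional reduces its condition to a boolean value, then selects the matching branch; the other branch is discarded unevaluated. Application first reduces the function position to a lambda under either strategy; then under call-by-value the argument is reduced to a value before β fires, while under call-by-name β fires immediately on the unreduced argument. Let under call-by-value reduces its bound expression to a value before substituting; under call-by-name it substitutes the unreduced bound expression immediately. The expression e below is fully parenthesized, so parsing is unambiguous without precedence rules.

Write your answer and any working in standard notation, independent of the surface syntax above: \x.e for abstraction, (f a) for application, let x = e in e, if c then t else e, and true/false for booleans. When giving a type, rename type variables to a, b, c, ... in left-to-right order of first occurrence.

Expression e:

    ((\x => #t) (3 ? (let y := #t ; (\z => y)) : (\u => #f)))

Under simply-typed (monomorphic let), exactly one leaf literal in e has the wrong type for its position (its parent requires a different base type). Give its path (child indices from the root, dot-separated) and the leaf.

Answer: 1.0 : 3

Trace:
\x._ : a -> Bool
  unify Int ~ Bool
  FAIL: mismatch Int ~ Bool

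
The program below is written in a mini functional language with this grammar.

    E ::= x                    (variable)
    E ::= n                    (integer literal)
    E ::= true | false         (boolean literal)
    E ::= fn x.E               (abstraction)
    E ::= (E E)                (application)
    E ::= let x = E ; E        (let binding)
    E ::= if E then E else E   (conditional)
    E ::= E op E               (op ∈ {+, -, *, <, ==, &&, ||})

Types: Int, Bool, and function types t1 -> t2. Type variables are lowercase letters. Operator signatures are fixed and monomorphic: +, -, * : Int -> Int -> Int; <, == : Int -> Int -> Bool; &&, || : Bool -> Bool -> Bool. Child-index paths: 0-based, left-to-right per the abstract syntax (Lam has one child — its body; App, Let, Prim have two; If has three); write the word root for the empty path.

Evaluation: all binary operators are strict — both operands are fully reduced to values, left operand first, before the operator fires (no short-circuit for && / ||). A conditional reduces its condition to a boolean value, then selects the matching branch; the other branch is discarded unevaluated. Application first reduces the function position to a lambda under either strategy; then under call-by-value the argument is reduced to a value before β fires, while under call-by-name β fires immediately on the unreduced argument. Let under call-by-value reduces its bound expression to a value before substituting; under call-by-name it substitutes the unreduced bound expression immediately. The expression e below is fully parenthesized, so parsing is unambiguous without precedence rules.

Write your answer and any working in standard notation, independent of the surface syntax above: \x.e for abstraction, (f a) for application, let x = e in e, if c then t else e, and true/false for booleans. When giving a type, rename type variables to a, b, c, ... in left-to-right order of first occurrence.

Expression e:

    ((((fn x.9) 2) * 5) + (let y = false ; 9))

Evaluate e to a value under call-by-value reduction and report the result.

Answer: 54

Trace:
step 0: ((((\x.9) 2) * 5) + (let y = false in 9))
step 1: [beta@0.0] ((9 * 5) + (let y = false in 9))
step 2: [delta@0] (45 + (let y = false in 9))
step 3: [let@1] (45 + 9)
step 4: [delta@root] 54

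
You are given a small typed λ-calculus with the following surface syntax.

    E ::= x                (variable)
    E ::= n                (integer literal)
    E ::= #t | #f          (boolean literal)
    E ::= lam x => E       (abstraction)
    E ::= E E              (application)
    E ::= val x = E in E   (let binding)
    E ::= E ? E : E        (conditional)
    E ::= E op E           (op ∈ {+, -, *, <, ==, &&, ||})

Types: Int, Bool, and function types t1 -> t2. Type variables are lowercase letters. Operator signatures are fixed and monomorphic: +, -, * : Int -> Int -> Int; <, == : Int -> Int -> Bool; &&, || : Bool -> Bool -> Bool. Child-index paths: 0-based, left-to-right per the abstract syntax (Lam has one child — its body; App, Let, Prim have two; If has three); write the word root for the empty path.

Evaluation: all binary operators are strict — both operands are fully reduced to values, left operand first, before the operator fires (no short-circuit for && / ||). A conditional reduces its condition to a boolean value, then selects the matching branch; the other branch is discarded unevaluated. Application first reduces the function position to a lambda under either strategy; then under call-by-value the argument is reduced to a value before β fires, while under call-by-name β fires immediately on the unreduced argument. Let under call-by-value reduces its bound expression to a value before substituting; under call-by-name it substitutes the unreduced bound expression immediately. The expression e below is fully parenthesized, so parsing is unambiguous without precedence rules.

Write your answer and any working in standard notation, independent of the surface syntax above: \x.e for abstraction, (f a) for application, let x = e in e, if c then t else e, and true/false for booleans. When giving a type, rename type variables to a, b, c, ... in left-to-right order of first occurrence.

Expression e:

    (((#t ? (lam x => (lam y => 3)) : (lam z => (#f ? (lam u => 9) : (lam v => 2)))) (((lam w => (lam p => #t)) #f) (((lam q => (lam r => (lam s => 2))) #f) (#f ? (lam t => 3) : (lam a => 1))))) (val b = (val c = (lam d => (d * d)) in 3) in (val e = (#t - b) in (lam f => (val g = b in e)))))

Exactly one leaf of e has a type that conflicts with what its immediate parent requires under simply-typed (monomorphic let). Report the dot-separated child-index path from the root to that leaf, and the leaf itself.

Answer: 1.1.0.0 : true

Working:
  unify Bool ~ Bool
\y._ : b -> Int
\x._ : a -> b -> Int
  unify Bool ~ Bool
\u._ : d -> Int
\v._ : e -> Int
  unify d -> Int ~ e -> Int
  unify d ~ e
  unify Int ~ Int
\z._ : c -> e -> Int
  unify a -> b -> Int ~ c -> e -> Int
  unify a ~ c
  unify b -> Int ~ e -> Int
  unify b ~ e
  unify Int ~ Int
\p._ : g -> Bool
\w._ : f -> g -> Bool
  unify f -> g -> Bool ~ Bool -> h
  unify f ~ Bool
  unify g -> Bool ~ h
_ _ : g -> Bool
\s._ : k -> Int
\r._ : j -> k -> Int
\q._ : i -> j -> k -> Int
  unify i -> j -> k -> Int ~ Bool -> l
  unify i ~ Bool
  unify j -> k -> Int ~ l
_ _ : j -> k -> Int
  unify Bool ~ Bool
\t._ : m -> Int
\a._ : n -> Int
  unify m -> Int ~ n -> Int
  unify m ~ n
  unify Int ~ Int
  unify j -> k -> Int ~ (n -> Int) -> o
  unify j ~ n -> Int
  unify k -> Int ~ o
_ _ : k -> Int
  unify g -> Bool ~ (k -> Int) -> p
  unify g ~ k -> Int
  unify Bool ~ p
_ _ : Bool
  unify c -> e -> Int ~ Bool -> q
  unify c ~ Bool
  unify e -> Int ~ q
_ _ : e -> Int
d : r
  unify r ~ Int
d : Int
  unify Int ~ Int
\d._ : Int -> Int
let c : Int -> Int
let b : Int
  unify Bool ~ Int
  FAIL: mismatch Bool ~ Int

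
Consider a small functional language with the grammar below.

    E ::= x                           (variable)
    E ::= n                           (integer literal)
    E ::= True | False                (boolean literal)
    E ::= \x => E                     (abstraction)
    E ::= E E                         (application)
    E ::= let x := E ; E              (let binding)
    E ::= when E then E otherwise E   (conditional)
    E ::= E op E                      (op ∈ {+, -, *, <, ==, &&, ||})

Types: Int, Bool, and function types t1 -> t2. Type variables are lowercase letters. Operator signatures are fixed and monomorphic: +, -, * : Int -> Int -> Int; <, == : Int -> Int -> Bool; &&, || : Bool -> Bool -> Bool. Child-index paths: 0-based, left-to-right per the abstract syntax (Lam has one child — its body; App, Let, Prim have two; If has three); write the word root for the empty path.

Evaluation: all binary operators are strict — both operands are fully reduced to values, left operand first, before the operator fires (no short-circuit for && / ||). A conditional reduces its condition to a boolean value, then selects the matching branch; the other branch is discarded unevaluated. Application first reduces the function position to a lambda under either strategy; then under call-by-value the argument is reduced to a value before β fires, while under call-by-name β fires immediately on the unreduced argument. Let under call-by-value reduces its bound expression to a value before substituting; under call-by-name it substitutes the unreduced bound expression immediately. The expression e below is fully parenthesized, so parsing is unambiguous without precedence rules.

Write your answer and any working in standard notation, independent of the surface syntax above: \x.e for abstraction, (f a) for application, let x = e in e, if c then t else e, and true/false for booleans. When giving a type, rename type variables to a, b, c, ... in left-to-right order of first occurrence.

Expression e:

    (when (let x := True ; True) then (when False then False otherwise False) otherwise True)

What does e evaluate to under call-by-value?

Working:
step 0: (if (let x = true in true) then (if false then false else false) else true)
step 1: [let@0] (if true then (if false then false else false) else true)
step 2: [if@root] (if false then false else false)
step 3: [if@root] false

Answer: false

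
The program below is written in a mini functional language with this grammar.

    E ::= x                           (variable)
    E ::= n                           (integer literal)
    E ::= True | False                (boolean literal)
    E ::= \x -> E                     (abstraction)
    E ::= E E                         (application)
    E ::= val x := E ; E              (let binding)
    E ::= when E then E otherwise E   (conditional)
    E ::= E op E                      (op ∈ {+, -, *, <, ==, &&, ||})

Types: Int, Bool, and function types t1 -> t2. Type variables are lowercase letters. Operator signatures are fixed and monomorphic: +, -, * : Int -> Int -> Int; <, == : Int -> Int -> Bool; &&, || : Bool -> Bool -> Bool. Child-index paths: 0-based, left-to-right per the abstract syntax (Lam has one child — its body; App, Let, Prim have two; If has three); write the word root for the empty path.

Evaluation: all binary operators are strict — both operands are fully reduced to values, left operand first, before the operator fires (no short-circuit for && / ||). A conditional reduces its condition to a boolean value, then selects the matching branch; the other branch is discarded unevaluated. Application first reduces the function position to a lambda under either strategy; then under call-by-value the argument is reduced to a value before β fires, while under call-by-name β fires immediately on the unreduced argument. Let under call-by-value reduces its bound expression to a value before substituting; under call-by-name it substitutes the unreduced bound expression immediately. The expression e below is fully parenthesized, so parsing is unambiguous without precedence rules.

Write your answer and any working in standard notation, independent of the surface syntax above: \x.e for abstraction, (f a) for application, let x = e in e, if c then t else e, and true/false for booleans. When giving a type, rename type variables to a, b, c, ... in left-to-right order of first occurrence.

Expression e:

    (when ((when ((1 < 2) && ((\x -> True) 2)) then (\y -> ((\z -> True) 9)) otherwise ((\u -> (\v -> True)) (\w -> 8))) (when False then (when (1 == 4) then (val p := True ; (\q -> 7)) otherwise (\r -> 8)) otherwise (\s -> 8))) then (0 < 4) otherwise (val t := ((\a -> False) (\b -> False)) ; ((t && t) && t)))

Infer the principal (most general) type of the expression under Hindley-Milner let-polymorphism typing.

Derivation:
  unify Int ~ Int
  unify Int ~ Int
  unify Bool ~ Bool
\x._ : a -> Bool
  unify a -> Bool ~ Int -> b
  unify a ~ Int
  unify Bool ~ b
_ _ : Bool
  unify Bool ~ Bool
  unify Bool ~ Bool
\z._ : d -> Bool
  unify d -> Bool ~ Int -> e
  unify d ~ Int
  unify Bool ~ e
_ _ : Bool
\y._ : c -> Bool
\v._ : g -> Bool
\u._ : f -> g -> Bool
\w._ : h -> Int
  unify f -> g -> Bool ~ (h -> Int) -> i
  unify f ~ h -> Int
  unify g -> Bool ~ i
_ _ : g -> Bool
  unify c -> Bool ~ g -> Bool
  unify c ~ g
  unify Bool ~ Bool
  unify Bool ~ Bool
  unify Int ~ Int
  unify Int ~ Int
  unify Bool ~ Bool
let p : Bool
\q._ : j -> Int
\r._ : k -> Int
  unify j -> Int ~ k -> Int
  unify j ~ k
  unify Int ~ Int
\s._ : l -> Int
  unify k -> Int ~ l -> Int
  unify k ~ l
  unify Int ~ Int
  unify g -> Bool ~ (l -> Int) -> m
  unify g ~ l -> Int
  unify Bool ~ m
_ _ : Bool
  unify Bool ~ Bool
  unify Int ~ Int
  unify Int ~ Int
\a._ : n -> Bool
\b._ : o -> Bool
  unify n -> Bool ~ (o -> Bool) -> p
  unify n ~ o -> Bool
  unify Bool ~ p
_ _ : Bool
let t : Bool
t : Bool
  unify Bool ~ Bool
t : Bool
  unify Bool ~ Bool
  unify Bool ~ Bool
t : Bool
  unify Bool ~ Bool
  unify Bool ~ Bool

Answer: Bool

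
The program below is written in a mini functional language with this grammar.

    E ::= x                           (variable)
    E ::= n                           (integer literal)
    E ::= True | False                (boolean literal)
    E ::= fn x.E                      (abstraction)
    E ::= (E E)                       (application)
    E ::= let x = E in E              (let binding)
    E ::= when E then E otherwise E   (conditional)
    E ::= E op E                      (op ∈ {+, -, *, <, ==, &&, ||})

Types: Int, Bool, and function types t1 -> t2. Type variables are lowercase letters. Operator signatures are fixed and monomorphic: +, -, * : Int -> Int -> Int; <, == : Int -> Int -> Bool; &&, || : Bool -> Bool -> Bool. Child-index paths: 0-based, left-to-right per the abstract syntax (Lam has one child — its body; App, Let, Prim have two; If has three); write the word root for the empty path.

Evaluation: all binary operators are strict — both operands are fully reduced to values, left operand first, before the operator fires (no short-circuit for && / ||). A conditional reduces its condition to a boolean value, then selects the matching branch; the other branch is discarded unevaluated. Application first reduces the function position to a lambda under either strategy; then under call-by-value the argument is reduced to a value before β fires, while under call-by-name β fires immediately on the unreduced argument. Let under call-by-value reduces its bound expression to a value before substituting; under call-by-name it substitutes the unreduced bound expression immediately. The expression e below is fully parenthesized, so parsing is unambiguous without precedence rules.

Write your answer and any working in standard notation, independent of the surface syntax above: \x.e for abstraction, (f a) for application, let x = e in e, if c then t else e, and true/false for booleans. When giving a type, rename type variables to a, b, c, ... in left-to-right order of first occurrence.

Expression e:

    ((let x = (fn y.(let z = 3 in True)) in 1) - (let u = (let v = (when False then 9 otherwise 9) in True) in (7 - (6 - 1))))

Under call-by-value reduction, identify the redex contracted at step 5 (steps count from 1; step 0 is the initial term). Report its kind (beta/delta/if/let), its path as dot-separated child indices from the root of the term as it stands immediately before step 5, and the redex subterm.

Trace:
step 0: ((let x = (\y.(let z = 3 in true)) in 1) - (let u = (let v = (if false then 9 else 9) in true) in (7 - (6 - 1))))
step 1: [let@0] (1 - (let u = (let v = (if false then 9 else 9) in true) in (7 - (6 - 1))))
step 2: [if@1.0.0] (1 - (let u = (let v = 9 in true) in (7 - (6 - 1))))
step 3: [let@1.0] (1 - (let u = true in (7 - (6 - 1))))
step 4: [let@1] (1 - (7 - (6 - 1)))
step 5: [delta@1.1] (1 - (7 - 5))

Answer: delta at 1.1 : (6 - 1)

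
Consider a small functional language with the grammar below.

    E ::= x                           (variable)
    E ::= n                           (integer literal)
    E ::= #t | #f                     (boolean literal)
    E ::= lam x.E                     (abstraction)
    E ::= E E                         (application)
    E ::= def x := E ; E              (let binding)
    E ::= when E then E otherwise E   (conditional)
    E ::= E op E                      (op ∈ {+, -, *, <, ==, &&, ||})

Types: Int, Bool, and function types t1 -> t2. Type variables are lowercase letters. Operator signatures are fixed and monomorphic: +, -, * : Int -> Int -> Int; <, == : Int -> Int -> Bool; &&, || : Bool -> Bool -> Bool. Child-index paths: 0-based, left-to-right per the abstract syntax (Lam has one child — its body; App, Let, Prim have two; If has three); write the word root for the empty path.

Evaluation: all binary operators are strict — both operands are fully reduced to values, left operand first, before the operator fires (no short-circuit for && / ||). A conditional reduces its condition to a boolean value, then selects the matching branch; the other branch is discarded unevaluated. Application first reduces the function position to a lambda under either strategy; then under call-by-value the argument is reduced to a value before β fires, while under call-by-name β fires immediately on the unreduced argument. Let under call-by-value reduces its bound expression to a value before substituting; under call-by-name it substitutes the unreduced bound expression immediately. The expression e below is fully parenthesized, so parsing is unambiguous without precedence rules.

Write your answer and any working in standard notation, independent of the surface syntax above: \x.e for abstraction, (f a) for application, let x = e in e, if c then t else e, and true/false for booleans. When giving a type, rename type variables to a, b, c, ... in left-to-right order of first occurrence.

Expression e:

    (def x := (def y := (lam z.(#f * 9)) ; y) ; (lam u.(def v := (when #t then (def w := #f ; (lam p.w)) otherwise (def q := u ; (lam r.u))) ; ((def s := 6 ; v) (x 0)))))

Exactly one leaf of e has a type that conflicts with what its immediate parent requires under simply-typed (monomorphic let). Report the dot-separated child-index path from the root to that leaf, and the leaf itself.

Answer: 0.0.0.0 : false

Trace:
  unify Bool ~ Int
  FAIL: mismatch Bool ~ Int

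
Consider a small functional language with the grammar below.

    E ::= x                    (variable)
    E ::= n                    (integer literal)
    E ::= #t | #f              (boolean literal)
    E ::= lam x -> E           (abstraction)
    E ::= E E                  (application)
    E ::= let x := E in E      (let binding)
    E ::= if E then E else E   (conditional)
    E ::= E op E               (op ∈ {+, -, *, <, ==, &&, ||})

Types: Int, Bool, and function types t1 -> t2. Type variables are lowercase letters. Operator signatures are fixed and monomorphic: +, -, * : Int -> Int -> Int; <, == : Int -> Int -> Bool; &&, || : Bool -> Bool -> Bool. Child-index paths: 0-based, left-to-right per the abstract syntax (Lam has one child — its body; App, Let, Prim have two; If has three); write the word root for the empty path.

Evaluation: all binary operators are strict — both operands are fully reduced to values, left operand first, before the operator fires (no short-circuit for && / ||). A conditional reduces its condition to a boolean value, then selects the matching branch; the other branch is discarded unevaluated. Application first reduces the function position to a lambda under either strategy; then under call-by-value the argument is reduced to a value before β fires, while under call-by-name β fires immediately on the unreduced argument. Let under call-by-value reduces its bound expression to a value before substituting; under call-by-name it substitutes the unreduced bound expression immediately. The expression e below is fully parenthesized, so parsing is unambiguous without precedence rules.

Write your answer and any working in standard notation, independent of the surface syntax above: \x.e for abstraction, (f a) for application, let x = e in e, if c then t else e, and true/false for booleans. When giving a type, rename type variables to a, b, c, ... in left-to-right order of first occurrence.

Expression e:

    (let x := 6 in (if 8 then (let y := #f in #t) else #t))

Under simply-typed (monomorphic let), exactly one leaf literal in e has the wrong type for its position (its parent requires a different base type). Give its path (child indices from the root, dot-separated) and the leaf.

Trace:
let x : Int
  unify Int ~ Bool
  FAIL: mismatch Int ~ Bool

Answer: 1.0 : 8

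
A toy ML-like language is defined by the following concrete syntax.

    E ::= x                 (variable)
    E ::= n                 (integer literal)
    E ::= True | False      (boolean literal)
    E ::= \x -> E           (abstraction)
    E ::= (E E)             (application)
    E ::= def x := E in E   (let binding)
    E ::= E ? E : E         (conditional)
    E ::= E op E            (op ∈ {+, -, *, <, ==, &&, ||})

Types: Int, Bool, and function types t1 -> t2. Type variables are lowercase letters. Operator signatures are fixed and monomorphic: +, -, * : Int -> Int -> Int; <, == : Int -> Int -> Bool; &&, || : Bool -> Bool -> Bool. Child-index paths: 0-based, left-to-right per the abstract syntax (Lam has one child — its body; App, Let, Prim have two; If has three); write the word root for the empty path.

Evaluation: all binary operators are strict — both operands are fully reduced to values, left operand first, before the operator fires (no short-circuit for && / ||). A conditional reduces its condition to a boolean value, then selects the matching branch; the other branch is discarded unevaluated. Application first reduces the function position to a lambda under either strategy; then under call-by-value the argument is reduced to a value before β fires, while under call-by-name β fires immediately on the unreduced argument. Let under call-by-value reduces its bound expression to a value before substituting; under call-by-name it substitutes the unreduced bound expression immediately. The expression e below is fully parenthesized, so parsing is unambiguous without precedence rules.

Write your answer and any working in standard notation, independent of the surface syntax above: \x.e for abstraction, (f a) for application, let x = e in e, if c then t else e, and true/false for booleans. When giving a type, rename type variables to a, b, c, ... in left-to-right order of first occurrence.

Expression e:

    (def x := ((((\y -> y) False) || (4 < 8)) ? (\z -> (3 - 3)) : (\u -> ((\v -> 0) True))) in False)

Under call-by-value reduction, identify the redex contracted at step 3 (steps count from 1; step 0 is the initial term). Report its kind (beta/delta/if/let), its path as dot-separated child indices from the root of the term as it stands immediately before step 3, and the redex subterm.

Answer: delta at 0.0 : (false || true)

Derivation:
step 0: (let x = (if (((\y.y) false) || (4 < 8)) then (\z.(3 - 3)) else (\u.((\v.0) true))) in false)
step 1: [beta@0.0.0] (let x = (if (false || (4 < 8)) then (\z.(3 - 3)) else (\u.((\v.0) true))) in false)
step 2: [delta@0.0.1] (let x = (if (false || true) then (\z.(3 - 3)) else (\u.((\v.0) true))) in false)
step 3: [delta@0.0] (let x = (if true then (\z.(3 - 3)) else (\u.((\v.0) true))) in false)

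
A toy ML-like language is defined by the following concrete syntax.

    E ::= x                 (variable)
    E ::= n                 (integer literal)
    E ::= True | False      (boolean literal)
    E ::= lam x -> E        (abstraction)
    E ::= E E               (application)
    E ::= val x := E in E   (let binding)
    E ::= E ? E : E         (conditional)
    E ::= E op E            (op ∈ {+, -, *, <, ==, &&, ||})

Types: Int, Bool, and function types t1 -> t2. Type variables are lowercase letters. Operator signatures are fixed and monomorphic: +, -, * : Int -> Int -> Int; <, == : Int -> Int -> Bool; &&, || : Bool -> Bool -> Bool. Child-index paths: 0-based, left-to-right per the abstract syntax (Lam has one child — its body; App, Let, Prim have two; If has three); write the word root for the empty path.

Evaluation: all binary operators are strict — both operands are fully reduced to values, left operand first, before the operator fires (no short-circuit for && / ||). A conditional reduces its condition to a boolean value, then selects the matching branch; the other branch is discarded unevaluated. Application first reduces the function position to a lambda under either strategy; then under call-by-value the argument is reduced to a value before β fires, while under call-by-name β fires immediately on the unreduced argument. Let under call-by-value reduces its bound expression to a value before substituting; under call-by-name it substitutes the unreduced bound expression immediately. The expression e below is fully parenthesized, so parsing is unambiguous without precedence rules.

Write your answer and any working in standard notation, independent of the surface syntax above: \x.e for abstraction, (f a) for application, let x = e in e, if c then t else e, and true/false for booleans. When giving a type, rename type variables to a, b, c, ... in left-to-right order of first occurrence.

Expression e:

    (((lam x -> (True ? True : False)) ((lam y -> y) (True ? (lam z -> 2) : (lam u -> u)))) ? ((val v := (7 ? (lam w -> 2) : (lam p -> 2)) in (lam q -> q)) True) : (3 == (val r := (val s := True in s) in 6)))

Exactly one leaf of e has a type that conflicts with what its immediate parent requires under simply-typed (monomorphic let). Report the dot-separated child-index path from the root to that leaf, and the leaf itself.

Answer: 1.0.0.0 : 7

Trace:
  unify Bool ~ Bool
  unify Bool ~ Bool
\x._ : a -> Bool
y : b
\y._ : b -> b
  unify Bool ~ Bool
\z._ : c -> Int
u : d
\u._ : d -> d
  unify c -> Int ~ d -> d
  unify c ~ d
  unify Int ~ d
  unify b -> b ~ (Int -> Int) -> e
  unify b ~ Int -> Int
  unify Int -> Int ~ e
_ _ : Int -> Int
  unify a -> Bool ~ (Int -> Int) -> f
  unify a ~ Int -> Int
  unify Bool ~ f
_ _ : Bool
  unify Bool ~ Bool
  unify Int ~ Bool
  FAIL: mismatch Int ~ Bool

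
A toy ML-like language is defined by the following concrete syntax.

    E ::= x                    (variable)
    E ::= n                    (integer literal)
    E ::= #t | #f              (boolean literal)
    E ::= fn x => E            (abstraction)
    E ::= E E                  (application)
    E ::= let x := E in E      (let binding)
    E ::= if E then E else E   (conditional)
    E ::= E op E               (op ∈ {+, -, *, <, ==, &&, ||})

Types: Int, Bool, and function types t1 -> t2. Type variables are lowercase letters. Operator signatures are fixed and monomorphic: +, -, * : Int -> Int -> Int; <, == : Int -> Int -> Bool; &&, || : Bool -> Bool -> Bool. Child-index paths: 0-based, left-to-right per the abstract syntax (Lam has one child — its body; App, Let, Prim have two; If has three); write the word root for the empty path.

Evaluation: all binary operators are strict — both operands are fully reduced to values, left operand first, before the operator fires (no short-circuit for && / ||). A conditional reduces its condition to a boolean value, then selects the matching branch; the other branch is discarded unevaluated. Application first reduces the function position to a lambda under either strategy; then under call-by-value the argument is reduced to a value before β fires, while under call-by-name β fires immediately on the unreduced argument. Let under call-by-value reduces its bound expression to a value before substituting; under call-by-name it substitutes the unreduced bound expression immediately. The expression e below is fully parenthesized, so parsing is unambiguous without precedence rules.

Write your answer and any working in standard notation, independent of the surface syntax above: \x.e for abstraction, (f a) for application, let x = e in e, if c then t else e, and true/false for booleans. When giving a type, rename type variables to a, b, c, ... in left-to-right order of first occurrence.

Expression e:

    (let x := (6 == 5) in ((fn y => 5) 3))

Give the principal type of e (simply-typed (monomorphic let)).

Answer: Int

Trace:
  unify Int ~ Int
  unify Int ~ Int
let x : Bool
\y._ : a -> Int
  unify a -> Int ~ Int -> b
  unify a ~ Int
  unify Int ~ b
_ _ : Int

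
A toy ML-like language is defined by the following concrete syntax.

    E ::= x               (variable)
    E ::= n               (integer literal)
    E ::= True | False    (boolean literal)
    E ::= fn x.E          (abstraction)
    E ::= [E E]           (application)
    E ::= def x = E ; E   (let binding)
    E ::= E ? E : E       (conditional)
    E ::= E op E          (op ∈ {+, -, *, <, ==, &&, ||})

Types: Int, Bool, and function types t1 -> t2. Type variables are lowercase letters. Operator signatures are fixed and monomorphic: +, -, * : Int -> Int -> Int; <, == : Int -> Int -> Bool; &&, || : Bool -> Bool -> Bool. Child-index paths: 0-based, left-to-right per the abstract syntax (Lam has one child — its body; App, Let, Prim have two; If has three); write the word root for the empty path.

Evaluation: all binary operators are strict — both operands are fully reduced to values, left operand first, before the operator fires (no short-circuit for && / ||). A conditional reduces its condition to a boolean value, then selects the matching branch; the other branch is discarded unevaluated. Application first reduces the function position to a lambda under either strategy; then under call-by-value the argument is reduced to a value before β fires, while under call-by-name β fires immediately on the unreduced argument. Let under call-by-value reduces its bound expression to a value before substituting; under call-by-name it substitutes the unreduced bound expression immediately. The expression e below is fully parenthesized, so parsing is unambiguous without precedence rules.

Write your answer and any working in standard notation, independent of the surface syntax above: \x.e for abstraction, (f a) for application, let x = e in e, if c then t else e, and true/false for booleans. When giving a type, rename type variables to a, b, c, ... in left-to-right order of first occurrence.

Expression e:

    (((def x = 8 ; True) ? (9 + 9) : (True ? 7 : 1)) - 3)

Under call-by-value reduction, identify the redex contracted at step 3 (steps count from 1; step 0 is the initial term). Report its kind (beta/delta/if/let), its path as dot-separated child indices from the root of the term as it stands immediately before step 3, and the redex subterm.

Derivation:
step 0: ((if (let x = 8 in true) then (9 + 9) else (if true then 7 else 1)) - 3)
step 1: [let@0.0] ((if true then (9 + 9) else (if true then 7 else 1)) - 3)
step 2: [if@0] ((9 + 9) - 3)
step 3: [delta@0] (18 - 3)

Answer: delta at 0 : (9 + 9)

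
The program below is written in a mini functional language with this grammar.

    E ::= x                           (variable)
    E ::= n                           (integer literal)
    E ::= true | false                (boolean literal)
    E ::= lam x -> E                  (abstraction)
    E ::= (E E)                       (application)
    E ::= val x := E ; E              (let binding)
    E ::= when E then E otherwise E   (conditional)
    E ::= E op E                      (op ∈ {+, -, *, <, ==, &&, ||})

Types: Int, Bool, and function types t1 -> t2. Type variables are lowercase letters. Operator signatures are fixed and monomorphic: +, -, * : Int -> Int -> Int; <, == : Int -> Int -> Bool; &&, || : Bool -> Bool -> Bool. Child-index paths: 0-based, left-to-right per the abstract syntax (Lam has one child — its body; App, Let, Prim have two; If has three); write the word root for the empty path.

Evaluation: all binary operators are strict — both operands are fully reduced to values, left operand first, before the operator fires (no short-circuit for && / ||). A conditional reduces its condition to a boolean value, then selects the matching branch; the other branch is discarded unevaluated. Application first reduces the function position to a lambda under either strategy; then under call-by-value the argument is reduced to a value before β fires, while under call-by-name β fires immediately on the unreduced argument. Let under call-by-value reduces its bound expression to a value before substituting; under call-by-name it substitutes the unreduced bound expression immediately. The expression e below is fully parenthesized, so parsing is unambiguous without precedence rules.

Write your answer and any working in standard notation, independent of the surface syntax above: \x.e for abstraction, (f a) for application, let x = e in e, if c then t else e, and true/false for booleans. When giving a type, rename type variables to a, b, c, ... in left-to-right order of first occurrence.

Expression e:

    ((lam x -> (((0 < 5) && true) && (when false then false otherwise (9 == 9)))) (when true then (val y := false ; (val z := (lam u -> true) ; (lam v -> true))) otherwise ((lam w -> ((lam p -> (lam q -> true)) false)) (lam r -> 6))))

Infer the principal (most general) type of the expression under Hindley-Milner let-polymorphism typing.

Answer: Bool

Trace:
  unify Int ~ Int
  unify Int ~ Int
  unify Bool ~ Bool
  unify Bool ~ Bool
  unify Bool ~ Bool
  unify Bool ~ Bool
  unify Int ~ Int
  unify Int ~ Int
  unify Bool ~ Bool
  unify Bool ~ Bool
\x._ : a -> Bool
  unify Bool ~ Bool
let y : Bool
\u._ : b -> Bool
let z : forall. b -> Bool
\v._ : c -> Bool
\q._ : f -> Bool
\p._ : e -> f -> Bool
  unify e -> f -> Bool ~ Bool -> g
  unify e ~ Bool
  unify f -> Bool ~ g
_ _ : f -> Bool
\w._ : d -> f -> Bool
\r._ : h -> Int
  unify d -> f -> Bool ~ (h -> Int) -> i
  unify d ~ h -> Int
  unify f -> Bool ~ i
_ _ : f -> Bool
  unify c -> Bool ~ f -> Bool
  unify c ~ f
  unify Bool ~ Bool
  unify a -> Bool ~ (f -> Bool) -> j
  unify a ~ f -> Bool
  unify Bool ~ j
_ _ : Bool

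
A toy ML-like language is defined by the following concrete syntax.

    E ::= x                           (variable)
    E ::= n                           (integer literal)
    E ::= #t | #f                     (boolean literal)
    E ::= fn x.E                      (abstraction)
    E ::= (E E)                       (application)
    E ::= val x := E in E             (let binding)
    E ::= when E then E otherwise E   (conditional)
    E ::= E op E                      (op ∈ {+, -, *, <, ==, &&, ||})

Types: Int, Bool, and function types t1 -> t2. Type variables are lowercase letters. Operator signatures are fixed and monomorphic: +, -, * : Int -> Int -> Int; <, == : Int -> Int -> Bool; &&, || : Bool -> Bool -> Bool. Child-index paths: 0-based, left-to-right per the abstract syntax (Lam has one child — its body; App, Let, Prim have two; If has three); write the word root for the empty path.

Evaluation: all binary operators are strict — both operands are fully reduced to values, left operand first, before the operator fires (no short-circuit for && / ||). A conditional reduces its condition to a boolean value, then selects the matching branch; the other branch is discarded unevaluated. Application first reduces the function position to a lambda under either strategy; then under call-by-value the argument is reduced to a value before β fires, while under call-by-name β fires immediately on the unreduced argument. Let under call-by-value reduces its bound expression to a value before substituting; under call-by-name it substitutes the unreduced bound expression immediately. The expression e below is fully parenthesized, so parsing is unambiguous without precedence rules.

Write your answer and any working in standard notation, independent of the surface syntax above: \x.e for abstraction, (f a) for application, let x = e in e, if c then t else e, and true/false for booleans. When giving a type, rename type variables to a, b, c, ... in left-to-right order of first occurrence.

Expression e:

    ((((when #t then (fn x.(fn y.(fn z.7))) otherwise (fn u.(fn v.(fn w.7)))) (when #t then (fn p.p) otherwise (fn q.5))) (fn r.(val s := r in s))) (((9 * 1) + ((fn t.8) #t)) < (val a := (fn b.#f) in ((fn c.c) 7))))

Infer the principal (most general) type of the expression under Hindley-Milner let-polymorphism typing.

Derivation:
  unify Bool ~ Bool
\z._ : c -> Int
\y._ : b -> c -> Int
\x._ : a -> b -> c -> Int
\w._ : f -> Int
\v._ : e -> f -> Int
\u._ : d -> e -> f -> Int
  unify a -> b -> c -> Int ~ d -> e -> f -> Int
  unify a ~ d
  unify b -> c -> Int ~ e -> f -> Int
  unify b ~ e
  unify c -> Int ~ f -> Int
  unify c ~ f
  unify Int ~ Int
  unify Bool ~ Bool
p : g
\p._ : g -> g
\q._ : h -> Int
  unify g -> g ~ h -> Int
  unify g ~ h
  unify h ~ Int
  unify d -> e -> f -> Int ~ (Int -> Int) -> i
  unify d ~ Int -> Int
  unify e -> f -> Int ~ i
_ _ : e -> f -> Int
r : j
let s : j
s : j
\r._ : j -> j
  unify e -> f -> Int ~ (j -> j) -> k
  unify e ~ j -> j
  unify f -> Int ~ k
_ _ : f -> Int
  unify Int ~ Int
  unify Int ~ Int
  unify Int ~ Int
\t._ : l -> Int
  unify l -> Int ~ Bool -> m
  unify l ~ Bool
  unify Int ~ m
_ _ : Int
  unify Int ~ Int
  unify Int ~ Int
\b._ : n -> Bool
let a : forall. n -> Bool
c : o
\c._ : o -> o
  unify o -> o ~ Int -> p
  unify o ~ Int
  unify Int ~ p
_ _ : Int
  unify Int ~ Int
  unify f -> Int ~ Bool -> q
  unify f ~ Bool
  unify Int ~ q
_ _ : Int

Answer: Int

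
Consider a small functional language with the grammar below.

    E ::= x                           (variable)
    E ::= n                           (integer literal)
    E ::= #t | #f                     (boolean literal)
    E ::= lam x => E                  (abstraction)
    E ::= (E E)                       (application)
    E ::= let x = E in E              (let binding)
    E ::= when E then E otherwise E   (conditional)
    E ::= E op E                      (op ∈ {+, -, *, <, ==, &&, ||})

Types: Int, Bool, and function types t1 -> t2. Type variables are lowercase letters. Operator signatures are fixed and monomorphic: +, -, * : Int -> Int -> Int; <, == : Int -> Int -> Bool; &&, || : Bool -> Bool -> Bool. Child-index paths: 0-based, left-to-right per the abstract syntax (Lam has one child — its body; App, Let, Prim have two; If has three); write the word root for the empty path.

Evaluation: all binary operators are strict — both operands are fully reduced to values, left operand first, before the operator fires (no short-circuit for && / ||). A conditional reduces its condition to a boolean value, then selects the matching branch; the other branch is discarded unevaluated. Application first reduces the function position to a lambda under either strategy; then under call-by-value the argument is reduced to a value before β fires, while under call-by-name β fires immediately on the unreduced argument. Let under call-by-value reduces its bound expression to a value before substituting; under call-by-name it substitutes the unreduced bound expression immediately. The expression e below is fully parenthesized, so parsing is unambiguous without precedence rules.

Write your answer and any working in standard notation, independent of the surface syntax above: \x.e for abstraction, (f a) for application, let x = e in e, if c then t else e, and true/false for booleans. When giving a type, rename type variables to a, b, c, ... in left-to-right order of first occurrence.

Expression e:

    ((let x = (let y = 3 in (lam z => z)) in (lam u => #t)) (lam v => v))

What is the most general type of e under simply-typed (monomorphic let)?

Answer: Bool

Derivation:
let y : Int
z : a
\z._ : a -> a
let x : a -> a
\u._ : b -> Bool
v : c
\v._ : c -> c
  unify b -> Bool ~ (c -> c) -> d
  unify b ~ c -> c
  unify Bool ~ d
_ _ : Bool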